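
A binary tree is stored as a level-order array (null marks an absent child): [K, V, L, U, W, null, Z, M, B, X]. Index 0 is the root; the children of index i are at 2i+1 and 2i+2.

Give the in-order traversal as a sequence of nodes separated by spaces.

In-order visits the left subtree, then the node, then the right subtree.
At K: go left to V.
  At V: go left to U.
    At U: go left to M.
      M is a leaf — visit M.
    Visit U.
    At U: go right to B.
      B is a leaf — visit B.
  Visit V.
  At V: go right to W.
    At W: go left to X.
      X is a leaf — visit X.
    Visit W.
    At W: no right child.
Visit K.
At K: go right to L.
  At L: no left child.
  Visit L.
  At L: go right to Z.
    Z is a leaf — visit Z.

M U B V X W K L Z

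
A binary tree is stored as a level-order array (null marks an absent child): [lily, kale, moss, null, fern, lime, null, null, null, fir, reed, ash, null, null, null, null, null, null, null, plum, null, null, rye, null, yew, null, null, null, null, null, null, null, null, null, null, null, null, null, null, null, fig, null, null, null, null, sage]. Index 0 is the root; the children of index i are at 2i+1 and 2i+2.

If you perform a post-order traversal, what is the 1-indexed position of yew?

Post-order visits the left subtree, then the right subtree, then the node.
At lily: go left to kale.
  At kale: no left child.
  At kale: go right to fern.
    At fern: go left to fir.
      At fir: go left to plum.
        At plum: no left child.
        At plum: go right to fig.
          fig is a leaf — visit fig.
        Visit plum.
      At fir: no right child.
      Visit fir.
    At fern: go right to reed.
      At reed: no left child.
      At reed: go right to rye.
        At rye: go left to sage.
          sage is a leaf — visit sage.
        At rye: no right child.
        Visit rye.
      Visit reed.
    Visit fern.
  Visit kale.
At lily: go right to moss.
  At moss: go left to lime.
    At lime: go left to ash.
      At ash: no left child.
      At ash: go right to yew.
        yew is a leaf — visit yew.
      Visit ash.
    At lime: no right child.
    Visit lime.
  At moss: no right child.
  Visit moss.
Visit lily.
Full post-order sequence: fig, plum, fir, sage, rye, reed, fern, kale, yew, ash, lime, moss, lily.

9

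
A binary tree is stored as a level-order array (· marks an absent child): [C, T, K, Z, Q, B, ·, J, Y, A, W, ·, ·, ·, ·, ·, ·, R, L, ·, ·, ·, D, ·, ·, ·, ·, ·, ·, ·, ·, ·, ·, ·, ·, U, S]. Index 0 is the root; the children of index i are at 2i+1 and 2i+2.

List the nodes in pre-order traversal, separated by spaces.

C T Z J Y R U S L Q A W D K B

Pre-order visits the node, then its left subtree, then its right subtree.
Visit C.
At C: go left to T.
  Visit T.
  At T: go left to Z.
    Visit Z.
    At Z: go left to J.
      J is a leaf — visit J.
    At Z: go right to Y.
      Visit Y.
      At Y: go left to R.
        Visit R.
        At R: go left to U.
          U is a leaf — visit U.
        At R: go right to S.
          S is a leaf — visit S.
      At Y: go right to L.
        L is a leaf — visit L.
  At T: go right to Q.
    Visit Q.
    At Q: go left to A.
      A is a leaf — visit A.
    At Q: go right to W.
      Visit W.
      At W: no left child.
      At W: go right to D.
        D is a leaf — visit D.
At C: go right to K.
  Visit K.
  At K: go left to B.
    B is a leaf — visit B.
  At K: no right child.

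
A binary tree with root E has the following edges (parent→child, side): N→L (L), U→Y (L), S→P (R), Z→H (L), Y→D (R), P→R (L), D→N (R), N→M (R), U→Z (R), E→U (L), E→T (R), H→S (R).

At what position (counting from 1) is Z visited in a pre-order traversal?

8

Pre-order visits the node, then its left subtree, then its right subtree.
Visit E.
At E: go left to U.
  Visit U.
  At U: go left to Y.
    Visit Y.
    At Y: no left child.
    At Y: go right to D.
      Visit D.
      At D: no left child.
      At D: go right to N.
        Visit N.
        At N: go left to L.
          L is a leaf — visit L.
        At N: go right to M.
          M is a leaf — visit M.
  At U: go right to Z.
    Visit Z.
    At Z: go left to H.
      Visit H.
      At H: no left child.
      At H: go right to S.
        Visit S.
        At S: no left child.
        At S: go right to P.
          Visit P.
          At P: go left to R.
            R is a leaf — visit R.
          At P: no right child.
    At Z: no right child.
At E: go right to T.
  T is a leaf — visit T.
Full pre-order sequence: E, U, Y, D, N, L, M, Z, H, S, P, R, T.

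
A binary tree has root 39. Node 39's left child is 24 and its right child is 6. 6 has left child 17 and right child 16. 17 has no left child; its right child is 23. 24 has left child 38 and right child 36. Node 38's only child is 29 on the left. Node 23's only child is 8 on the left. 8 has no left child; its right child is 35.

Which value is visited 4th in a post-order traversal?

24

Post-order visits the left subtree, then the right subtree, then the node.
At 39: go left to 24.
  At 24: go left to 38.
    At 38: go left to 29.
      29 is a leaf — visit 29.
    At 38: no right child.
    Visit 38.
  At 24: go right to 36.
    36 is a leaf — visit 36.
  Visit 24.
At 39: go right to 6.
  At 6: go left to 17.
    At 17: no left child.
    At 17: go right to 23.
      At 23: go left to 8.
        At 8: no left child.
        At 8: go right to 35.
          35 is a leaf — visit 35.
        Visit 8.
      At 23: no right child.
      Visit 23.
    Visit 17.
  At 6: go right to 16.
    16 is a leaf — visit 16.
  Visit 6.
Visit 39.
Full post-order sequence: 29, 38, 36, 24, 35, 8, 23, 17, 16, 6, 39.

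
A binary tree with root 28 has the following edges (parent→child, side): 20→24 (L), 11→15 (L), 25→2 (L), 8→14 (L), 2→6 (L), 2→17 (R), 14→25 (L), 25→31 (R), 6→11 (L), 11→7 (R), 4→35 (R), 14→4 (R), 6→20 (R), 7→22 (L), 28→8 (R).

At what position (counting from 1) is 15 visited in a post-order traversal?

Post-order visits the left subtree, then the right subtree, then the node.
At 28: no left child.
At 28: go right to 8.
  At 8: go left to 14.
    At 14: go left to 25.
      At 25: go left to 2.
        At 2: go left to 6.
          At 6: go left to 11.
            At 11: go left to 15.
              15 is a leaf — visit 15.
            At 11: go right to 7.
              At 7: go left to 22.
                22 is a leaf — visit 22.
              At 7: no right child.
              Visit 7.
            Visit 11.
          At 6: go right to 20.
            At 20: go left to 24.
              24 is a leaf — visit 24.
            At 20: no right child.
            Visit 20.
          Visit 6.
        At 2: go right to 17.
          17 is a leaf — visit 17.
        Visit 2.
      At 25: go right to 31.
        31 is a leaf — visit 31.
      Visit 25.
    At 14: go right to 4.
      At 4: no left child.
      At 4: go right to 35.
        35 is a leaf — visit 35.
      Visit 4.
    Visit 14.
  At 8: no right child.
  Visit 8.
Visit 28.
Full post-order sequence: 15, 22, 7, 11, 24, 20, 6, 17, 2, 31, 25, 35, 4, 14, 8, 28.

1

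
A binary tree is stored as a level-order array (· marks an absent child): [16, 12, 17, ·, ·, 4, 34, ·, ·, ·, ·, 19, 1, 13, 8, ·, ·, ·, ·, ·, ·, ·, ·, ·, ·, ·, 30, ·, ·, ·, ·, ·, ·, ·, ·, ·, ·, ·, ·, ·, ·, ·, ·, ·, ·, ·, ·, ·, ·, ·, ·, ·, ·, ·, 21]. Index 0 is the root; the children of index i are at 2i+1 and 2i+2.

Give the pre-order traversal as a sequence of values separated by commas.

Pre-order visits the node, then its left subtree, then its right subtree.
Visit 16.
At 16: go left to 12.
  12 is a leaf — visit 12.
At 16: go right to 17.
  Visit 17.
  At 17: go left to 4.
    Visit 4.
    At 4: go left to 19.
      19 is a leaf — visit 19.
    At 4: go right to 1.
      Visit 1.
      At 1: no left child.
      At 1: go right to 30.
        Visit 30.
        At 30: no left child.
        At 30: go right to 21.
          21 is a leaf — visit 21.
  At 17: go right to 34.
    Visit 34.
    At 34: go left to 13.
      13 is a leaf — visit 13.
    At 34: go right to 8.
      8 is a leaf — visit 8.

16, 12, 17, 4, 19, 1, 30, 21, 34, 13, 8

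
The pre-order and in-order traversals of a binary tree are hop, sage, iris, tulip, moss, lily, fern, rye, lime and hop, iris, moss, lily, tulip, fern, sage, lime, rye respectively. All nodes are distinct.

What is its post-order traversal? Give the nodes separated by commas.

lily, moss, fern, tulip, iris, lime, rye, sage, hop

The first element of pre-order is the root; it splits in-order into left and right subtrees.
Root hop: left subtree has 0 nodes { }, right has 8 {iris, moss, lily, tulip, fern, sage, lime, rye}.
  Root sage: left subtree has 5 nodes {iris, moss, lily, tulip, fern}, right has 2 {lime, rye}.
    Root iris: left subtree has 0 nodes { }, right has 4 {moss, lily, tulip, fern}.
      Root tulip: left subtree has 2 nodes {moss, lily}, right has 1 {fern}.
        Root moss: left subtree has 0 nodes { }, right has 1 {lily}.
    Root rye: left subtree has 1 node {lime}, right has 0 { }.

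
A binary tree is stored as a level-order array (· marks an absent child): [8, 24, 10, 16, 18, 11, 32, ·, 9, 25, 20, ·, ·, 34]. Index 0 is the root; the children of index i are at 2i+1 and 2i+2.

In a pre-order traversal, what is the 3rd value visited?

16

Pre-order visits the node, then its left subtree, then its right subtree.
Visit 8.
At 8: go left to 24.
  Visit 24.
  At 24: go left to 16.
    Visit 16.
    At 16: no left child.
    At 16: go right to 9.
      9 is a leaf — visit 9.
  At 24: go right to 18.
    Visit 18.
    At 18: go left to 25.
      25 is a leaf — visit 25.
    At 18: go right to 20.
      20 is a leaf — visit 20.
At 8: go right to 10.
  Visit 10.
  At 10: go left to 11.
    11 is a leaf — visit 11.
  At 10: go right to 32.
    Visit 32.
    At 32: go left to 34.
      34 is a leaf — visit 34.
    At 32: no right child.
Full pre-order sequence: 8, 24, 16, 9, 18, 25, 20, 10, 11, 32, 34.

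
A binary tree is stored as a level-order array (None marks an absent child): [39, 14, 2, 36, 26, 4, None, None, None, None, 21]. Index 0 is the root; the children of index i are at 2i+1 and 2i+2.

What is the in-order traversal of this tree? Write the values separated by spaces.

In-order visits the left subtree, then the node, then the right subtree.
At 39: go left to 14.
  At 14: go left to 36.
    36 is a leaf — visit 36.
  Visit 14.
  At 14: go right to 26.
    At 26: no left child.
    Visit 26.
    At 26: go right to 21.
      21 is a leaf — visit 21.
Visit 39.
At 39: go right to 2.
  At 2: go left to 4.
    4 is a leaf — visit 4.
  Visit 2.
  At 2: no right child.

36 14 26 21 39 4 2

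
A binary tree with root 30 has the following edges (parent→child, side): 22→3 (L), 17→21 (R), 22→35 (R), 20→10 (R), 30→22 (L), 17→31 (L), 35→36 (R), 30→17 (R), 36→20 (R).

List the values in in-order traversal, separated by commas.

In-order visits the left subtree, then the node, then the right subtree.
At 30: go left to 22.
  At 22: go left to 3.
    3 is a leaf — visit 3.
  Visit 22.
  At 22: go right to 35.
    At 35: no left child.
    Visit 35.
    At 35: go right to 36.
      At 36: no left child.
      Visit 36.
      At 36: go right to 20.
        At 20: no left child.
        Visit 20.
        At 20: go right to 10.
          10 is a leaf — visit 10.
Visit 30.
At 30: go right to 17.
  At 17: go left to 31.
    31 is a leaf — visit 31.
  Visit 17.
  At 17: go right to 21.
    21 is a leaf — visit 21.

3, 22, 35, 36, 20, 10, 30, 31, 17, 21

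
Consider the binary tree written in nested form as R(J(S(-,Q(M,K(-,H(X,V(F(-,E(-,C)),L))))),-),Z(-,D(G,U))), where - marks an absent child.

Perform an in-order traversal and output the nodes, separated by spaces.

S M Q K X H F E C V L J R Z G D U

In-order visits the left subtree, then the node, then the right subtree.
At R: go left to J.
  At J: go left to S.
    At S: no left child.
    Visit S.
    At S: go right to Q.
      At Q: go left to M.
        M is a leaf — visit M.
      Visit Q.
      At Q: go right to K.
        At K: no left child.
        Visit K.
        At K: go right to H.
          At H: go left to X.
            X is a leaf — visit X.
          Visit H.
          At H: go right to V.
            At V: go left to F.
              At F: no left child.
              Visit F.
              At F: go right to E.
                At E: no left child.
                Visit E.
                At E: go right to C.
                  C is a leaf — visit C.
            Visit V.
            At V: go right to L.
              L is a leaf — visit L.
  Visit J.
  At J: no right child.
Visit R.
At R: go right to Z.
  At Z: no left child.
  Visit Z.
  At Z: go right to D.
    At D: go left to G.
      G is a leaf — visit G.
    Visit D.
    At D: go right to U.
      U is a leaf — visit U.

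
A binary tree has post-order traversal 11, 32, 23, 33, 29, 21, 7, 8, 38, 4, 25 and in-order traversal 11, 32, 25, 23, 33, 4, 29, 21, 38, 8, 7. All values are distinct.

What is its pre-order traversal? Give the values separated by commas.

The last element of post-order is the root; it splits in-order into left and right subtrees.
Root 25: left subtree has 2 nodes {11, 32}, right has 8 {23, 33, 4, 29, 21, 38, 8, 7}.
  Root 32: left subtree has 1 node {11}, right has 0 { }.
  Root 4: left subtree has 2 nodes {23, 33}, right has 5 {29, 21, 38, 8, 7}.
    Root 33: left subtree has 1 node {23}, right has 0 { }.
    Root 38: left subtree has 2 nodes {29, 21}, right has 2 {8, 7}.
      Root 21: left subtree has 1 node {29}, right has 0 { }.
      Root 8: left subtree has 0 nodes { }, right has 1 {7}.

25, 32, 11, 4, 33, 23, 38, 21, 29, 8, 7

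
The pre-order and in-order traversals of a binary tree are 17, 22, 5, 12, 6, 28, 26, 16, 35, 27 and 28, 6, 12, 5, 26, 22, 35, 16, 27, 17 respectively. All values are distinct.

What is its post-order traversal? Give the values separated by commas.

The first element of pre-order is the root; it splits in-order into left and right subtrees.
Root 17: left subtree has 9 nodes {28, 6, 12, 5, 26, 22, 35, 16, 27}, right has 0 { }.
  Root 22: left subtree has 5 nodes {28, 6, 12, 5, 26}, right has 3 {35, 16, 27}.
    Root 5: left subtree has 3 nodes {28, 6, 12}, right has 1 {26}.
      Root 12: left subtree has 2 nodes {28, 6}, right has 0 { }.
        Root 6: left subtree has 1 node {28}, right has 0 { }.
    Root 16: left subtree has 1 node {35}, right has 1 {27}.

28, 6, 12, 26, 5, 35, 27, 16, 22, 17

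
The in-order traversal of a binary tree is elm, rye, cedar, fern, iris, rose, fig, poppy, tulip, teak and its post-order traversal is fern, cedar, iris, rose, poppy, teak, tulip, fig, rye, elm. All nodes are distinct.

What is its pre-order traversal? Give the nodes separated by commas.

elm, rye, fig, rose, iris, cedar, fern, tulip, poppy, teak

The last element of post-order is the root; it splits in-order into left and right subtrees.
Root elm: left subtree has 0 nodes { }, right has 9 {rye, cedar, fern, iris, rose, fig, poppy, tulip, teak}.
  Root rye: left subtree has 0 nodes { }, right has 8 {cedar, fern, iris, rose, fig, poppy, tulip, teak}.
    Root fig: left subtree has 4 nodes {cedar, fern, iris, rose}, right has 3 {poppy, tulip, teak}.
      Root rose: left subtree has 3 nodes {cedar, fern, iris}, right has 0 { }.
        Root iris: left subtree has 2 nodes {cedar, fern}, right has 0 { }.
          Root cedar: left subtree has 0 nodes { }, right has 1 {fern}.
      Root tulip: left subtree has 1 node {poppy}, right has 1 {teak}.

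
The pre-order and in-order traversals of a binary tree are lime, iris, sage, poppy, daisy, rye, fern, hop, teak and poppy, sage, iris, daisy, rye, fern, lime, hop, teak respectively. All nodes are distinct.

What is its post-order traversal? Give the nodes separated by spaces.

poppy sage fern rye daisy iris teak hop lime

The first element of pre-order is the root; it splits in-order into left and right subtrees.
Root lime: left subtree has 6 nodes {poppy, sage, iris, daisy, rye, fern}, right has 2 {hop, teak}.
  Root iris: left subtree has 2 nodes {poppy, sage}, right has 3 {daisy, rye, fern}.
    Root sage: left subtree has 1 node {poppy}, right has 0 { }.
    Root daisy: left subtree has 0 nodes { }, right has 2 {rye, fern}.
      Root rye: left subtree has 0 nodes { }, right has 1 {fern}.
  Root hop: left subtree has 0 nodes { }, right has 1 {teak}.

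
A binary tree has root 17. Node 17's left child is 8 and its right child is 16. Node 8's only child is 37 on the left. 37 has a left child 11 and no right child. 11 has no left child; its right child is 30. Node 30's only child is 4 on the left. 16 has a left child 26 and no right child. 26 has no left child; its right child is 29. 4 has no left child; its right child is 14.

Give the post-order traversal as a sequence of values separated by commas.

14, 4, 30, 11, 37, 8, 29, 26, 16, 17

Post-order visits the left subtree, then the right subtree, then the node.
At 17: go left to 8.
  At 8: go left to 37.
    At 37: go left to 11.
      At 11: no left child.
      At 11: go right to 30.
        At 30: go left to 4.
          At 4: no left child.
          At 4: go right to 14.
            14 is a leaf — visit 14.
          Visit 4.
        At 30: no right child.
        Visit 30.
      Visit 11.
    At 37: no right child.
    Visit 37.
  At 8: no right child.
  Visit 8.
At 17: go right to 16.
  At 16: go left to 26.
    At 26: no left child.
    At 26: go right to 29.
      29 is a leaf — visit 29.
    Visit 26.
  At 16: no right child.
  Visit 16.
Visit 17.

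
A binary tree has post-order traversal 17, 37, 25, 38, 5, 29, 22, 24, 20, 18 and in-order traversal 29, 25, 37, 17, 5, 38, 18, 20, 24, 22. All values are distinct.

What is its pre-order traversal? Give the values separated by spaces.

The last element of post-order is the root; it splits in-order into left and right subtrees.
Root 18: left subtree has 6 nodes {29, 25, 37, 17, 5, 38}, right has 3 {20, 24, 22}.
  Root 29: left subtree has 0 nodes { }, right has 5 {25, 37, 17, 5, 38}.
    Root 5: left subtree has 3 nodes {25, 37, 17}, right has 1 {38}.
      Root 25: left subtree has 0 nodes { }, right has 2 {37, 17}.
        Root 37: left subtree has 0 nodes { }, right has 1 {17}.
  Root 20: left subtree has 0 nodes { }, right has 2 {24, 22}.
    Root 24: left subtree has 0 nodes { }, right has 1 {22}.

18 29 5 25 37 17 38 20 24 22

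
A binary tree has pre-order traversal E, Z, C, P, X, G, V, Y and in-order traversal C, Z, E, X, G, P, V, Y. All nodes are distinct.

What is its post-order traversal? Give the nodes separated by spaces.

C Z G X Y V P E

The first element of pre-order is the root; it splits in-order into left and right subtrees.
Root E: left subtree has 2 nodes {C, Z}, right has 5 {X, G, P, V, Y}.
  Root Z: left subtree has 1 node {C}, right has 0 { }.
  Root P: left subtree has 2 nodes {X, G}, right has 2 {V, Y}.
    Root X: left subtree has 0 nodes { }, right has 1 {G}.
    Root V: left subtree has 0 nodes { }, right has 1 {Y}.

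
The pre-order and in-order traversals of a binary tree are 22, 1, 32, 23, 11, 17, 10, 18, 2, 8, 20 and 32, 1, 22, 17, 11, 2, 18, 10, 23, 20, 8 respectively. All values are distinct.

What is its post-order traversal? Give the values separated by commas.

32, 1, 17, 2, 18, 10, 11, 20, 8, 23, 22

The first element of pre-order is the root; it splits in-order into left and right subtrees.
Root 22: left subtree has 2 nodes {32, 1}, right has 8 {17, 11, 2, 18, 10, 23, 20, 8}.
  Root 1: left subtree has 1 node {32}, right has 0 { }.
  Root 23: left subtree has 5 nodes {17, 11, 2, 18, 10}, right has 2 {20, 8}.
    Root 11: left subtree has 1 node {17}, right has 3 {2, 18, 10}.
      Root 10: left subtree has 2 nodes {2, 18}, right has 0 { }.
        Root 18: left subtree has 1 node {2}, right has 0 { }.
    Root 8: left subtree has 1 node {20}, right has 0 { }.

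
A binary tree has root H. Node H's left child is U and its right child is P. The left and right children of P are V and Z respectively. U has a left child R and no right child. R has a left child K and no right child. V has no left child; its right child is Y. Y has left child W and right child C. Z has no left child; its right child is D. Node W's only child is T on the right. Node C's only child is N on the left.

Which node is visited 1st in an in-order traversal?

K

In-order visits the left subtree, then the node, then the right subtree.
At H: go left to U.
  At U: go left to R.
    At R: go left to K.
      K is a leaf — visit K.
    Visit R.
    At R: no right child.
  Visit U.
  At U: no right child.
Visit H.
At H: go right to P.
  At P: go left to V.
    At V: no left child.
    Visit V.
    At V: go right to Y.
      At Y: go left to W.
        At W: no left child.
        Visit W.
        At W: go right to T.
          T is a leaf — visit T.
      Visit Y.
      At Y: go right to C.
        At C: go left to N.
          N is a leaf — visit N.
        Visit C.
        At C: no right child.
  Visit P.
  At P: go right to Z.
    At Z: no left child.
    Visit Z.
    At Z: go right to D.
      D is a leaf — visit D.
Full in-order sequence: K, R, U, H, V, W, T, Y, N, C, P, Z, D.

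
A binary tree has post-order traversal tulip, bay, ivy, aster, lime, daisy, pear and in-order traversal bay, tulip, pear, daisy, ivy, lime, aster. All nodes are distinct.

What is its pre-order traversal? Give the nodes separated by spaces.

The last element of post-order is the root; it splits in-order into left and right subtrees.
Root pear: left subtree has 2 nodes {bay, tulip}, right has 4 {daisy, ivy, lime, aster}.
  Root bay: left subtree has 0 nodes { }, right has 1 {tulip}.
  Root daisy: left subtree has 0 nodes { }, right has 3 {ivy, lime, aster}.
    Root lime: left subtree has 1 node {ivy}, right has 1 {aster}.

pear bay tulip daisy lime ivy aster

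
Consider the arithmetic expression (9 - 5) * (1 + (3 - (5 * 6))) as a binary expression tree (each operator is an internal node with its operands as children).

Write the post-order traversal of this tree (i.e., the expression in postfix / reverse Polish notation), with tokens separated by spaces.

9 5 - 1 3 5 6 * - + *

Post-order on an expression tree gives postfix notation: for each operator, emit left operand, right operand, then the operator.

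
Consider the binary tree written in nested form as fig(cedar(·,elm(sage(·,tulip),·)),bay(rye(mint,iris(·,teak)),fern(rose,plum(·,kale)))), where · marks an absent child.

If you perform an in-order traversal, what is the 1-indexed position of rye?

In-order visits the left subtree, then the node, then the right subtree.
At fig: go left to cedar.
  At cedar: no left child.
  Visit cedar.
  At cedar: go right to elm.
    At elm: go left to sage.
      At sage: no left child.
      Visit sage.
      At sage: go right to tulip.
        tulip is a leaf — visit tulip.
    Visit elm.
    At elm: no right child.
Visit fig.
At fig: go right to bay.
  At bay: go left to rye.
    At rye: go left to mint.
      mint is a leaf — visit mint.
    Visit rye.
    At rye: go right to iris.
      At iris: no left child.
      Visit iris.
      At iris: go right to teak.
        teak is a leaf — visit teak.
  Visit bay.
  At bay: go right to fern.
    At fern: go left to rose.
      rose is a leaf — visit rose.
    Visit fern.
    At fern: go right to plum.
      At plum: no left child.
      Visit plum.
      At plum: go right to kale.
        kale is a leaf — visit kale.
Full in-order sequence: cedar, sage, tulip, elm, fig, mint, rye, iris, teak, bay, rose, fern, plum, kale.

7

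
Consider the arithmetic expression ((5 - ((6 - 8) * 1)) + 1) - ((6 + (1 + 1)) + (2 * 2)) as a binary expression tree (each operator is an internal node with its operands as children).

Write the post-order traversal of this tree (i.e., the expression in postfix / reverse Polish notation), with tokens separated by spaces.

5 6 8 - 1 * - 1 + 6 1 1 + + 2 2 * + -

Post-order on an expression tree gives postfix notation: for each operator, emit left operand, right operand, then the operator.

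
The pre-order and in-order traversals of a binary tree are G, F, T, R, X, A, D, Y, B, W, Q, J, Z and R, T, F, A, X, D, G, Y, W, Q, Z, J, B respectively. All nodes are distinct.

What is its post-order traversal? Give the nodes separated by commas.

The first element of pre-order is the root; it splits in-order into left and right subtrees.
Root G: left subtree has 6 nodes {R, T, F, A, X, D}, right has 6 {Y, W, Q, Z, J, B}.
  Root F: left subtree has 2 nodes {R, T}, right has 3 {A, X, D}.
    Root T: left subtree has 1 node {R}, right has 0 { }.
    Root X: left subtree has 1 node {A}, right has 1 {D}.
  Root Y: left subtree has 0 nodes { }, right has 5 {W, Q, Z, J, B}.
    Root B: left subtree has 4 nodes {W, Q, Z, J}, right has 0 { }.
      Root W: left subtree has 0 nodes { }, right has 3 {Q, Z, J}.
        Root Q: left subtree has 0 nodes { }, right has 2 {Z, J}.
          Root J: left subtree has 1 node {Z}, right has 0 { }.

R, T, A, D, X, F, Z, J, Q, W, B, Y, G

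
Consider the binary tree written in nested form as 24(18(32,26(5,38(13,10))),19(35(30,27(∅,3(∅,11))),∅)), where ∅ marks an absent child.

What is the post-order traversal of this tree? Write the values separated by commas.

Post-order visits the left subtree, then the right subtree, then the node.
At 24: go left to 18.
  At 18: go left to 32.
    32 is a leaf — visit 32.
  At 18: go right to 26.
    At 26: go left to 5.
      5 is a leaf — visit 5.
    At 26: go right to 38.
      At 38: go left to 13.
        13 is a leaf — visit 13.
      At 38: go right to 10.
        10 is a leaf — visit 10.
      Visit 38.
    Visit 26.
  Visit 18.
At 24: go right to 19.
  At 19: go left to 35.
    At 35: go left to 30.
      30 is a leaf — visit 30.
    At 35: go right to 27.
      At 27: no left child.
      At 27: go right to 3.
        At 3: no left child.
        At 3: go right to 11.
          11 is a leaf — visit 11.
        Visit 3.
      Visit 27.
    Visit 35.
  At 19: no right child.
  Visit 19.
Visit 24.

32, 5, 13, 10, 38, 26, 18, 30, 11, 3, 27, 35, 19, 24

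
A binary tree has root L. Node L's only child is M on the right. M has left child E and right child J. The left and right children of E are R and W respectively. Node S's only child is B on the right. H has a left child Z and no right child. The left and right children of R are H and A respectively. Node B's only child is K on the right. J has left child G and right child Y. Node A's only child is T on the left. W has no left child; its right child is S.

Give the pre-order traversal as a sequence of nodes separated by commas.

Pre-order visits the node, then its left subtree, then its right subtree.
Visit L.
At L: no left child.
At L: go right to M.
  Visit M.
  At M: go left to E.
    Visit E.
    At E: go left to R.
      Visit R.
      At R: go left to H.
        Visit H.
        At H: go left to Z.
          Z is a leaf — visit Z.
        At H: no right child.
      At R: go right to A.
        Visit A.
        At A: go left to T.
          T is a leaf — visit T.
        At A: no right child.
    At E: go right to W.
      Visit W.
      At W: no left child.
      At W: go right to S.
        Visit S.
        At S: no left child.
        At S: go right to B.
          Visit B.
          At B: no left child.
          At B: go right to K.
            K is a leaf — visit K.
  At M: go right to J.
    Visit J.
    At J: go left to G.
      G is a leaf — visit G.
    At J: go right to Y.
      Y is a leaf — visit Y.

L, M, E, R, H, Z, A, T, W, S, B, K, J, G, Y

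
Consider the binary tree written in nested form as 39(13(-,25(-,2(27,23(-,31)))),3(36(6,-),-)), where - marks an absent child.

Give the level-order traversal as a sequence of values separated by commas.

Level-order visits nodes level by level from the root, left to right within each level.
Level 0: 39
Level 1: 13, 3
Level 2: 25, 36
Level 3: 2, 6
Level 4: 27, 23
Level 5: 31

39, 13, 3, 25, 36, 2, 6, 27, 23, 31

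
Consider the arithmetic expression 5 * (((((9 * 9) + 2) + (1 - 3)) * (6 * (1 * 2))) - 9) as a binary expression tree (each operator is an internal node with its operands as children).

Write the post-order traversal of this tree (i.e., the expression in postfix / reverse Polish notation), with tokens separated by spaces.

Post-order on an expression tree gives postfix notation: for each operator, emit left operand, right operand, then the operator.

5 9 9 * 2 + 1 3 - + 6 1 2 * * * 9 - *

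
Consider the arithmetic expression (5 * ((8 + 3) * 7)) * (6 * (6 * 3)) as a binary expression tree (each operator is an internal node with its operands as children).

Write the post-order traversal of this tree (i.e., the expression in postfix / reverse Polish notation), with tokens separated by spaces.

Post-order on an expression tree gives postfix notation: for each operator, emit left operand, right operand, then the operator.

5 8 3 + 7 * * 6 6 3 * * *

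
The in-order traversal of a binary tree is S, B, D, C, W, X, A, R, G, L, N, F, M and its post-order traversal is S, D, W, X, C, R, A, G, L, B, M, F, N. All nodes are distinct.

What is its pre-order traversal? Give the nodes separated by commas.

N, B, S, L, G, A, C, D, X, W, R, F, M

The last element of post-order is the root; it splits in-order into left and right subtrees.
Root N: left subtree has 10 nodes {S, B, D, C, W, X, A, R, G, L}, right has 2 {F, M}.
  Root B: left subtree has 1 node {S}, right has 8 {D, C, W, X, A, R, G, L}.
    Root L: left subtree has 7 nodes {D, C, W, X, A, R, G}, right has 0 { }.
      Root G: left subtree has 6 nodes {D, C, W, X, A, R}, right has 0 { }.
        Root A: left subtree has 4 nodes {D, C, W, X}, right has 1 {R}.
          Root C: left subtree has 1 node {D}, right has 2 {W, X}.
            Root X: left subtree has 1 node {W}, right has 0 { }.
  Root F: left subtree has 0 nodes { }, right has 1 {M}.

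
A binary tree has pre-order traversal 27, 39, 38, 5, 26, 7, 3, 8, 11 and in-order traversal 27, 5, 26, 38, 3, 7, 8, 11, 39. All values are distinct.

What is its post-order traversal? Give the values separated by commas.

26, 5, 3, 11, 8, 7, 38, 39, 27

The first element of pre-order is the root; it splits in-order into left and right subtrees.
Root 27: left subtree has 0 nodes { }, right has 8 {5, 26, 38, 3, 7, 8, 11, 39}.
  Root 39: left subtree has 7 nodes {5, 26, 38, 3, 7, 8, 11}, right has 0 { }.
    Root 38: left subtree has 2 nodes {5, 26}, right has 4 {3, 7, 8, 11}.
      Root 5: left subtree has 0 nodes { }, right has 1 {26}.
      Root 7: left subtree has 1 node {3}, right has 2 {8, 11}.
        Root 8: left subtree has 0 nodes { }, right has 1 {11}.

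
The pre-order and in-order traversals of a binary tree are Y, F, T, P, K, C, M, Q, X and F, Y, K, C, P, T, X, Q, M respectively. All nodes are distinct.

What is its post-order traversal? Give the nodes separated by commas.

F, C, K, P, X, Q, M, T, Y

The first element of pre-order is the root; it splits in-order into left and right subtrees.
Root Y: left subtree has 1 node {F}, right has 7 {K, C, P, T, X, Q, M}.
  Root T: left subtree has 3 nodes {K, C, P}, right has 3 {X, Q, M}.
    Root P: left subtree has 2 nodes {K, C}, right has 0 { }.
      Root K: left subtree has 0 nodes { }, right has 1 {C}.
    Root M: left subtree has 2 nodes {X, Q}, right has 0 { }.
      Root Q: left subtree has 1 node {X}, right has 0 { }.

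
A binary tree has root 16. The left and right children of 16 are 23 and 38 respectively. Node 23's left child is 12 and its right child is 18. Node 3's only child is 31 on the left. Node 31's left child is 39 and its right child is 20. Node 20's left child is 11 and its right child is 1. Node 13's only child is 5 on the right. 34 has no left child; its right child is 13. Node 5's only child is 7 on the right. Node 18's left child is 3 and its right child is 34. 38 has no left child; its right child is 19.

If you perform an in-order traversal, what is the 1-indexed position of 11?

5

In-order visits the left subtree, then the node, then the right subtree.
At 16: go left to 23.
  At 23: go left to 12.
    12 is a leaf — visit 12.
  Visit 23.
  At 23: go right to 18.
    At 18: go left to 3.
      At 3: go left to 31.
        At 31: go left to 39.
          39 is a leaf — visit 39.
        Visit 31.
        At 31: go right to 20.
          At 20: go left to 11.
            11 is a leaf — visit 11.
          Visit 20.
          At 20: go right to 1.
            1 is a leaf — visit 1.
      Visit 3.
      At 3: no right child.
    Visit 18.
    At 18: go right to 34.
      At 34: no left child.
      Visit 34.
      At 34: go right to 13.
        At 13: no left child.
        Visit 13.
        At 13: go right to 5.
          At 5: no left child.
          Visit 5.
          At 5: go right to 7.
            7 is a leaf — visit 7.
Visit 16.
At 16: go right to 38.
  At 38: no left child.
  Visit 38.
  At 38: go right to 19.
    19 is a leaf — visit 19.
Full in-order sequence: 12, 23, 39, 31, 11, 20, 1, 3, 18, 34, 13, 5, 7, 16, 38, 19.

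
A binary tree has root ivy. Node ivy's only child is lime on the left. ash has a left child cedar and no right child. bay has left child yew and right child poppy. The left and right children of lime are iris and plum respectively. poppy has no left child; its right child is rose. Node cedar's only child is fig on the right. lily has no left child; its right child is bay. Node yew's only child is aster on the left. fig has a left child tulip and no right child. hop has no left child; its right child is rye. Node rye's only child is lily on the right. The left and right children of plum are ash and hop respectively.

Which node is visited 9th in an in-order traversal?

rye

In-order visits the left subtree, then the node, then the right subtree.
At ivy: go left to lime.
  At lime: go left to iris.
    iris is a leaf — visit iris.
  Visit lime.
  At lime: go right to plum.
    At plum: go left to ash.
      At ash: go left to cedar.
        At cedar: no left child.
        Visit cedar.
        At cedar: go right to fig.
          At fig: go left to tulip.
            tulip is a leaf — visit tulip.
          Visit fig.
          At fig: no right child.
      Visit ash.
      At ash: no right child.
    Visit plum.
    At plum: go right to hop.
      At hop: no left child.
      Visit hop.
      At hop: go right to rye.
        At rye: no left child.
        Visit rye.
        At rye: go right to lily.
          At lily: no left child.
          Visit lily.
          At lily: go right to bay.
            At bay: go left to yew.
              At yew: go left to aster.
                aster is a leaf — visit aster.
              Visit yew.
              At yew: no right child.
            Visit bay.
            At bay: go right to poppy.
              At poppy: no left child.
              Visit poppy.
              At poppy: go right to rose.
                rose is a leaf — visit rose.
Visit ivy.
At ivy: no right child.
Full in-order sequence: iris, lime, cedar, tulip, fig, ash, plum, hop, rye, lily, aster, yew, bay, poppy, rose, ivy.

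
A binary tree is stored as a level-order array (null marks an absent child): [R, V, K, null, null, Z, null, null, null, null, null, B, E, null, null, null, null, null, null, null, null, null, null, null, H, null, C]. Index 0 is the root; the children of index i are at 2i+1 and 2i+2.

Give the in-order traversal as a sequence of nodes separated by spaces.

In-order visits the left subtree, then the node, then the right subtree.
At R: go left to V.
  V is a leaf — visit V.
Visit R.
At R: go right to K.
  At K: go left to Z.
    At Z: go left to B.
      At B: no left child.
      Visit B.
      At B: go right to H.
        H is a leaf — visit H.
    Visit Z.
    At Z: go right to E.
      At E: no left child.
      Visit E.
      At E: go right to C.
        C is a leaf — visit C.
  Visit K.
  At K: no right child.

V R B H Z E C K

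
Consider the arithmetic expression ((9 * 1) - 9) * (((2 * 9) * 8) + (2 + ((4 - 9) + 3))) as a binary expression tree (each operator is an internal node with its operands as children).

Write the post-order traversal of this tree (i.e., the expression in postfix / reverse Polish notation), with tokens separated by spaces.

Post-order on an expression tree gives postfix notation: for each operator, emit left operand, right operand, then the operator.

9 1 * 9 - 2 9 * 8 * 2 4 9 - 3 + + + *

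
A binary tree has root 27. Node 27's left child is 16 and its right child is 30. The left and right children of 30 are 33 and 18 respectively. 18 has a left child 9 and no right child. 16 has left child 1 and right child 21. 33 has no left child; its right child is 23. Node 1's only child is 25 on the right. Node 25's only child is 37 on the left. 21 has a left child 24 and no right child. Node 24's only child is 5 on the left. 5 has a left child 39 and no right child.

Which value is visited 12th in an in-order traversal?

30

In-order visits the left subtree, then the node, then the right subtree.
At 27: go left to 16.
  At 16: go left to 1.
    At 1: no left child.
    Visit 1.
    At 1: go right to 25.
      At 25: go left to 37.
        37 is a leaf — visit 37.
      Visit 25.
      At 25: no right child.
  Visit 16.
  At 16: go right to 21.
    At 21: go left to 24.
      At 24: go left to 5.
        At 5: go left to 39.
          39 is a leaf — visit 39.
        Visit 5.
        At 5: no right child.
      Visit 24.
      At 24: no right child.
    Visit 21.
    At 21: no right child.
Visit 27.
At 27: go right to 30.
  At 30: go left to 33.
    At 33: no left child.
    Visit 33.
    At 33: go right to 23.
      23 is a leaf — visit 23.
  Visit 30.
  At 30: go right to 18.
    At 18: go left to 9.
      9 is a leaf — visit 9.
    Visit 18.
    At 18: no right child.
Full in-order sequence: 1, 37, 25, 16, 39, 5, 24, 21, 27, 33, 23, 30, 9, 18.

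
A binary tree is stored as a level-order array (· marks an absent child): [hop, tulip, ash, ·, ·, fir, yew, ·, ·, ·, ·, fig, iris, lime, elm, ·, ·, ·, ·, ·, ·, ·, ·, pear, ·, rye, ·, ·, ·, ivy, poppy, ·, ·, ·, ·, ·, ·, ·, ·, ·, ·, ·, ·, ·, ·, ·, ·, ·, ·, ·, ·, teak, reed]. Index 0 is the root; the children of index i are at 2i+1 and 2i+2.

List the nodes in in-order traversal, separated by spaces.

tulip hop pear fig fir teak rye reed iris ash lime yew ivy elm poppy

In-order visits the left subtree, then the node, then the right subtree.
At hop: go left to tulip.
  tulip is a leaf — visit tulip.
Visit hop.
At hop: go right to ash.
  At ash: go left to fir.
    At fir: go left to fig.
      At fig: go left to pear.
        pear is a leaf — visit pear.
      Visit fig.
      At fig: no right child.
    Visit fir.
    At fir: go right to iris.
      At iris: go left to rye.
        At rye: go left to teak.
          teak is a leaf — visit teak.
        Visit rye.
        At rye: go right to reed.
          reed is a leaf — visit reed.
      Visit iris.
      At iris: no right child.
  Visit ash.
  At ash: go right to yew.
    At yew: go left to lime.
      lime is a leaf — visit lime.
    Visit yew.
    At yew: go right to elm.
      At elm: go left to ivy.
        ivy is a leaf — visit ivy.
      Visit elm.
      At elm: go right to poppy.
        poppy is a leaf — visit poppy.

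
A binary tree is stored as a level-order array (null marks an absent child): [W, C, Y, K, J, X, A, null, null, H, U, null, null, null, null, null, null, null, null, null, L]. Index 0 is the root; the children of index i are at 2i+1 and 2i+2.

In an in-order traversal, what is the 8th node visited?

X

In-order visits the left subtree, then the node, then the right subtree.
At W: go left to C.
  At C: go left to K.
    K is a leaf — visit K.
  Visit C.
  At C: go right to J.
    At J: go left to H.
      At H: no left child.
      Visit H.
      At H: go right to L.
        L is a leaf — visit L.
    Visit J.
    At J: go right to U.
      U is a leaf — visit U.
Visit W.
At W: go right to Y.
  At Y: go left to X.
    X is a leaf — visit X.
  Visit Y.
  At Y: go right to A.
    A is a leaf — visit A.
Full in-order sequence: K, C, H, L, J, U, W, X, Y, A.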